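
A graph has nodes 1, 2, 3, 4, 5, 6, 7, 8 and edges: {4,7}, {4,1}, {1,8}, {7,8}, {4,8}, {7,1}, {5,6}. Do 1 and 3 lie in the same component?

The component containing 1 is {1, 4, 7, 8}, and 3 is not in it.

No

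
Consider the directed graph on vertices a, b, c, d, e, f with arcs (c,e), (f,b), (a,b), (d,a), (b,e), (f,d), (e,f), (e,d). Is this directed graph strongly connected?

There is no directed path from b to c, so the graph is not strongly connected.

No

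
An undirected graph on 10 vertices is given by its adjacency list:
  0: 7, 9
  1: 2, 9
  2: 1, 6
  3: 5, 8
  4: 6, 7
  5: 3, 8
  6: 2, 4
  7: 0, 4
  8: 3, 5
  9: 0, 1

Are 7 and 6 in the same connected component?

Yes

From 7 we can reach 0, 1, 2, 4, 6, 7, 9, which includes 6.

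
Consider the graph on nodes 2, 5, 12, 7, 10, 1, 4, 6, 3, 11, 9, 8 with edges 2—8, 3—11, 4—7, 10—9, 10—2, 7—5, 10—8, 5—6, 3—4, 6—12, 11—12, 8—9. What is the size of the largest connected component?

7

1 is isolated — a component by itself.
Starting from 2 we can reach 2, 8, 9, 10. That is one component of size 4.
Starting from 3 we can reach 3, 4, 5, 6, 7, 11, 12. That is one component of size 7.
The largest has 7 vertices.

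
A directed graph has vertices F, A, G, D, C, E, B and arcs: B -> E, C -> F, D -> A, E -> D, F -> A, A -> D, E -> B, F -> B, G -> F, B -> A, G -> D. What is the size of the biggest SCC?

{B, E} are all mutually reachable — one SCC of size 2.
{A, D} are all mutually reachable — one SCC of size 2.
{C} is an SCC by itself.
{F} is an SCC by itself.
{G} is an SCC by itself.
The largest has 2 vertices.

2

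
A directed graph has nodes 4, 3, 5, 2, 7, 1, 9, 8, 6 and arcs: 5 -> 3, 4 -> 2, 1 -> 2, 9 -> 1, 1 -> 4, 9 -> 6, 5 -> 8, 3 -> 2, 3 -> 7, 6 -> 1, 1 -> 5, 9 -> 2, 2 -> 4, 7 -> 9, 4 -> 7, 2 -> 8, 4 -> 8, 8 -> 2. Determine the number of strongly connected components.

{1, 2, 3, 4, 5, 6, 7, 8, 9} are all mutually reachable — one SCC of size 9.
That gives 1 strongly connected component.

1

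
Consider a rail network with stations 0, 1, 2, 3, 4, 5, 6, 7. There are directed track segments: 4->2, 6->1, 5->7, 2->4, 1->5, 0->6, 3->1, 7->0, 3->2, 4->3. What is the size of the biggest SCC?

5

{0, 1, 5, 6, 7} are all mutually reachable — one SCC of size 5.
{2, 3, 4} are all mutually reachable — one SCC of size 3.
The largest has 5 vertices.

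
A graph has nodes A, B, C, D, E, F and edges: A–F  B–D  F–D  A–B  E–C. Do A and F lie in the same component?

Yes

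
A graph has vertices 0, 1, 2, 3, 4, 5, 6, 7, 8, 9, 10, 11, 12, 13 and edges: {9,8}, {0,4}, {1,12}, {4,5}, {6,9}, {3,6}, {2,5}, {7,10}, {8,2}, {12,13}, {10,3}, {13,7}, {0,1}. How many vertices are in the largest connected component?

13

11 is isolated — a component by itself.
Starting from 0 we can reach 0, 1, 2, 3, 4, 5, 6, 7, 8, 9, 10, 12, 13. That is one component of size 13.
The largest has 13 vertices.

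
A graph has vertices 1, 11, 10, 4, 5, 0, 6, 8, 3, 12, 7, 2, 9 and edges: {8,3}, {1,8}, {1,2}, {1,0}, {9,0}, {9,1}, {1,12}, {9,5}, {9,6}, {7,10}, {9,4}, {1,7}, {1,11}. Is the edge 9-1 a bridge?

After removing 9-1, the path 9-0-1 still connects them, so the edge is not a bridge.

No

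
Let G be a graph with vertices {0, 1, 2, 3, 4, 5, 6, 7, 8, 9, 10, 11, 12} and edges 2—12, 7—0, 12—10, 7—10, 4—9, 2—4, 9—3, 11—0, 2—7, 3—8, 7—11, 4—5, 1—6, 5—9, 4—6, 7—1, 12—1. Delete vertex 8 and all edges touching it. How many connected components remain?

With 8 gone, the remaining components are: {0, 1, 2, 3, 4, 5, 6, 7, 9, 10, 11, 12}.
That is 1 component.

1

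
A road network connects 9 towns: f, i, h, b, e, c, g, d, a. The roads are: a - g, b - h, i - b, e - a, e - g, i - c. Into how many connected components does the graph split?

4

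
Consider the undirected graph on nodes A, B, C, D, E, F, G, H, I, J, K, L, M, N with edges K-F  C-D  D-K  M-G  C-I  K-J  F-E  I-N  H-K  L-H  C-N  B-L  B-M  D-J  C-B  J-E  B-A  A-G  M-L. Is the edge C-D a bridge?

No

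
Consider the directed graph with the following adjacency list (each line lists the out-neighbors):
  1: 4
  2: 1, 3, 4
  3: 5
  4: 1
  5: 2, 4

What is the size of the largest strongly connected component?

3

{2, 3, 5} are all mutually reachable — one SCC of size 3.
{1, 4} are all mutually reachable — one SCC of size 2.
The largest has 3 vertices.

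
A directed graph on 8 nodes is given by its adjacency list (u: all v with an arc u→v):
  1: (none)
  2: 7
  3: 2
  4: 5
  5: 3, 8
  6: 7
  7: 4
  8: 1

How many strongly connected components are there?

4

{2, 3, 4, 5, 7} are all mutually reachable — one SCC of size 5.
{1} is an SCC by itself.
{8} is an SCC by itself.
{6} is an SCC by itself.
That gives 4 strongly connected components.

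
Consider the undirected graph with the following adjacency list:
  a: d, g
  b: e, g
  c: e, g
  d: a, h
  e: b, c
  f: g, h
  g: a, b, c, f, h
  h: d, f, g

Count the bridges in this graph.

0

The edges on the cycle g-c-e-b-g are not bridges since each lies on that cycle.
Every edge lies on some cycle, so there are no bridges.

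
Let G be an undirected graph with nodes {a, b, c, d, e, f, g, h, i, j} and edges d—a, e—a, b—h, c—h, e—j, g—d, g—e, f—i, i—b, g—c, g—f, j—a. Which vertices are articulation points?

g

Removing g increases the component count from 1 to 2, so g is a cut vertex.
By contrast removing f leaves 1 component; it is not a cut vertex. No other vertex is a cut vertex either.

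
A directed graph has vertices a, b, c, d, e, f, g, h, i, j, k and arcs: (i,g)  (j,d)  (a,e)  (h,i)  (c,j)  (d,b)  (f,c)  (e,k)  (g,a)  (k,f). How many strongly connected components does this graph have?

11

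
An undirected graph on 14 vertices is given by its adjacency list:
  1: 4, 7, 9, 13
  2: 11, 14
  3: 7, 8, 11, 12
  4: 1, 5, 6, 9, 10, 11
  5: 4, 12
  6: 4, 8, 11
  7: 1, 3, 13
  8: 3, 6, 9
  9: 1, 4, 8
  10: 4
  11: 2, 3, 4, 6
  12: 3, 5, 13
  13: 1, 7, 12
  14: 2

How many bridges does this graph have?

The edges on the cycle 13-12-3-8-6-4-1-13 are not bridges since each lies on that cycle.
But removing 4-10 disconnects 4 from 10; removing 11-2 disconnects 11 from 2; removing 14-2 disconnects 14 from 2 — these are bridges.
That makes 3 bridges.

3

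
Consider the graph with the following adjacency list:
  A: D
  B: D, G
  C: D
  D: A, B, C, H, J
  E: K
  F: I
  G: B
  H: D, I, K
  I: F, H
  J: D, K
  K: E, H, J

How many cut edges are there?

The edges on the cycle D-H-K-J-D are not bridges since each lies on that cycle.
But removing H-I disconnects H from I; removing D-A disconnects D from A; removing G-B disconnects G from B; removing D-C disconnects D from C — these are bridges.
In total 7 edges are bridges.

7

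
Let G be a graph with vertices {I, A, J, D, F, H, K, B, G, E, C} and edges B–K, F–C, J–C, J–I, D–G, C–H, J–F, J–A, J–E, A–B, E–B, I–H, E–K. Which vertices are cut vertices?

J

Removing J increases the component count from 2 to 3, so J is a cut vertex.
By contrast removing I leaves 2 components; it is not a cut vertex. No other vertex is a cut vertex either.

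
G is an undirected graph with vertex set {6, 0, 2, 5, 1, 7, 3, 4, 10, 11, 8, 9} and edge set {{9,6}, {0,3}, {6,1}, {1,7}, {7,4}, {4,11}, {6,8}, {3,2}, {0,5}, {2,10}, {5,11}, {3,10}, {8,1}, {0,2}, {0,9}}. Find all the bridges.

none

The edges on the cycle 6-8-1-6 are not bridges since each lies on that cycle.
Every edge lies on some cycle, so there are no bridges.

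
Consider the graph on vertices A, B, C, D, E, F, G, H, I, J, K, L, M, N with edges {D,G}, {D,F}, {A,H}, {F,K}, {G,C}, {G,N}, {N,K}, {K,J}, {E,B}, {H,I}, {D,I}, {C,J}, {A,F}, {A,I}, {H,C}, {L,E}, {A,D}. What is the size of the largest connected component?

M is isolated — a component by itself.
Starting from B we can reach B, E, L. That is one component of size 3.
Starting from A we can reach A, C, D, F, G, H, I, J, K, N. That is one component of size 10.
The largest has 10 vertices.

10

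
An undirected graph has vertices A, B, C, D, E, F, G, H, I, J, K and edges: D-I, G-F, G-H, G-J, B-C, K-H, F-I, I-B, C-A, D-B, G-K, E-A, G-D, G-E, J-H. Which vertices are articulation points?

G

Removing G increases the component count from 1 to 2, so G is a cut vertex.
By contrast removing J leaves 1 component; it is not a cut vertex. No other vertex is a cut vertex either.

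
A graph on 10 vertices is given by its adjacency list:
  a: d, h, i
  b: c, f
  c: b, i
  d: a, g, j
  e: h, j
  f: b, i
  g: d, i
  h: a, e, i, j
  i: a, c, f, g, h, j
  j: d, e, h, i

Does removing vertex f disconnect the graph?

No

Deleting f leaves 1 component (was 1) (its neighbors b, i remain connected to each other), so f is not a cut vertex.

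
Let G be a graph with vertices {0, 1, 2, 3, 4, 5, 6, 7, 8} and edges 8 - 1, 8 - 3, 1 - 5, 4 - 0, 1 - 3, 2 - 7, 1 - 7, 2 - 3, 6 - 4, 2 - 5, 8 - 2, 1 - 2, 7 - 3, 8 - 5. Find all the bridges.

The edges on the cycle 1-2-5-1 are not bridges since each lies on that cycle.
But removing 6 - 4 disconnects 6 from 4; removing 0 - 4 disconnects 0 from 4 — these are bridges.

0-4, 4-6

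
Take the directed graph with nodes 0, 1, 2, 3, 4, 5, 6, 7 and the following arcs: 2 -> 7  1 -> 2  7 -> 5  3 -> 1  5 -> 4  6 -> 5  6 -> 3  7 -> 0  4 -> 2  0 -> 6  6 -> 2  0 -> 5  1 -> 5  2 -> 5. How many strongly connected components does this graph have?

1

{0, 1, 2, 3, 4, 5, 6, 7} are all mutually reachable — one SCC of size 8.
That gives 1 strongly connected component.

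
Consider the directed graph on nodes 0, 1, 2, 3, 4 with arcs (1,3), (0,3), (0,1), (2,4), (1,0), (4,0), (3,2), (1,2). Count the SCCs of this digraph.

1

{0, 1, 2, 3, 4} are all mutually reachable — one SCC of size 5.
That gives 1 strongly connected component.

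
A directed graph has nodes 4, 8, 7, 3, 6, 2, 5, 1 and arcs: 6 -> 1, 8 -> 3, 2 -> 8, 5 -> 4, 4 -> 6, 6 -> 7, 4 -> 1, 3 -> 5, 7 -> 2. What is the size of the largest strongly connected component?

7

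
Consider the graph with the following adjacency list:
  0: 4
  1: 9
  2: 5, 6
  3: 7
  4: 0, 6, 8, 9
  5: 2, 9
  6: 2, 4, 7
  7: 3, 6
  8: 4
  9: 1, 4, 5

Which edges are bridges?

The edges on the cycle 6-2-5-9-4-6 are not bridges since each lies on that cycle.
But removing 4-8 disconnects 4 from 8; removing 9-1 disconnects 9 from 1; removing 4-0 disconnects 4 from 0; removing 7-3 disconnects 7 from 3 — these are bridges.
In total 5 edges are bridges.

0-4, 1-9, 3-7, 4-8, 6-7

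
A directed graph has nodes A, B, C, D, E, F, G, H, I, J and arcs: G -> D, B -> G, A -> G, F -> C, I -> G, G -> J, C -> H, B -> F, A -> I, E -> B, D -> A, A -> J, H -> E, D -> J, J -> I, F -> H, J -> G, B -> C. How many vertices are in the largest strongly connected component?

5

{A, D, G, I, J} are all mutually reachable — one SCC of size 5.
{B, C, E, F, H} are all mutually reachable — one SCC of size 5.
The largest has 5 vertices.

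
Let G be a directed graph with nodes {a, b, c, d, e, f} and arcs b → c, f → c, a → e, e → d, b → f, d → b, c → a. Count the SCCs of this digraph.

1

{a, b, c, d, e, f} are all mutually reachable — one SCC of size 6.
That gives 1 strongly connected component.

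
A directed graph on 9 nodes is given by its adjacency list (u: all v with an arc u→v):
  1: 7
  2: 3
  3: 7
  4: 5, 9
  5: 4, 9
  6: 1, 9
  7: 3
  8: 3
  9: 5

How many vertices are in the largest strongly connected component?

{4, 5, 9} are all mutually reachable — one SCC of size 3.
{3, 7} are all mutually reachable — one SCC of size 2.
{6} is an SCC by itself.
{1} is an SCC by itself.
{8} is an SCC by itself.
(and 1 more singleton SCC)
The largest has 3 vertices.

3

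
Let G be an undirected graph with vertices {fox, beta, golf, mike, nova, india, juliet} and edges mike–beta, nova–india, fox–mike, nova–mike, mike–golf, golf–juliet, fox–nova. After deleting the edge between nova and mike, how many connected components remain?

1

nova and mike are still connected via nova-fox-mike, so the component count stays at 1.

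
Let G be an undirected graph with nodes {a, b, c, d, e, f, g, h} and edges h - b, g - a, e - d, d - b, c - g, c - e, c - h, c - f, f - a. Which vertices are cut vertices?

c

Removing c increases the component count from 1 to 2, so c is a cut vertex.
By contrast removing e leaves 1 component; it is not a cut vertex. No other vertex is a cut vertex either.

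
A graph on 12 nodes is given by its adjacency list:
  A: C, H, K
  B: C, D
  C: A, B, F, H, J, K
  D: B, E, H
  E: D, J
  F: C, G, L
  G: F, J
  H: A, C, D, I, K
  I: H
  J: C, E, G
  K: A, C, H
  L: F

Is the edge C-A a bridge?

After removing C-A, the path C-H-A still connects them, so the edge is not a bridge.

No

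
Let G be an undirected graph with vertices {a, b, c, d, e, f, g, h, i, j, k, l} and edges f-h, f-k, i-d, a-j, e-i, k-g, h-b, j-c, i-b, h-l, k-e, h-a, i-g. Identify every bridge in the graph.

a-h, a-j, c-j, d-i, h-l

The edges on the cycle k-e-i-g-k are not bridges since each lies on that cycle.
But removing a-h disconnects a from h; removing j-c disconnects j from c; removing j-a disconnects j from a; removing d-i disconnects d from i — these are bridges.
In total 5 edges are bridges.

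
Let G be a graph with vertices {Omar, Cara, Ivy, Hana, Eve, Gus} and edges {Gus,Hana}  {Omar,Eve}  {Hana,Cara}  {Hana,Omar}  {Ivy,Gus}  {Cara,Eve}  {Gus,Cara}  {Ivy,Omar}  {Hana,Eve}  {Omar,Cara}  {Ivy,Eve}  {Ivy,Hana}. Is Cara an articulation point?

No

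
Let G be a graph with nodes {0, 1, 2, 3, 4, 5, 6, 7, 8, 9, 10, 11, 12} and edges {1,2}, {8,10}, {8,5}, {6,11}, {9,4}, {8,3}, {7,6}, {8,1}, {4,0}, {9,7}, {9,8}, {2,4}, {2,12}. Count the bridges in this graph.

The edges on the cycle 9-8-1-2-4-9 are not bridges since each lies on that cycle.
But removing 9 - 7 disconnects 9 from 7; removing 7 - 6 disconnects 7 from 6; removing 11 - 6 disconnects 11 from 6; removing 8 - 10 disconnects 8 from 10 — these are bridges.
In total 8 edges are bridges.

8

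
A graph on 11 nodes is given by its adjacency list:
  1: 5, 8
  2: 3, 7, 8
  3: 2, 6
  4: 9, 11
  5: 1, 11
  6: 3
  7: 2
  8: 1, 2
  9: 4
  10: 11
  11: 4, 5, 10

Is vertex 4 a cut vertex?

Yes

Deleting 4 raises the number of components from 1 to 2, so 4 is a cut vertex.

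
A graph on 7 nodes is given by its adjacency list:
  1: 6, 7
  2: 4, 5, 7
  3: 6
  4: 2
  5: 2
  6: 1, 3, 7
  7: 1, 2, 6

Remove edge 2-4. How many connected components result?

2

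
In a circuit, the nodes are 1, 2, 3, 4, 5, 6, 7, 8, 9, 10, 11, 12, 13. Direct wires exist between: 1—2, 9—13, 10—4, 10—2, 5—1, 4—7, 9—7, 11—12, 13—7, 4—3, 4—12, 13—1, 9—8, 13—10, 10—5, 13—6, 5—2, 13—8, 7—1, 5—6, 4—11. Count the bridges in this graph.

The edges on the cycle 9-13-8-9 are not bridges since each lies on that cycle.
But removing 3—4 disconnects 3 from 4 — this is a bridge.

1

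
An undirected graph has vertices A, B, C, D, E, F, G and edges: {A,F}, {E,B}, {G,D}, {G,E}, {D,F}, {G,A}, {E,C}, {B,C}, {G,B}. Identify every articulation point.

Removing G increases the component count from 1 to 2, so G is a cut vertex.
By contrast removing F leaves 1 component; it is not a cut vertex. No other vertex is a cut vertex either.

G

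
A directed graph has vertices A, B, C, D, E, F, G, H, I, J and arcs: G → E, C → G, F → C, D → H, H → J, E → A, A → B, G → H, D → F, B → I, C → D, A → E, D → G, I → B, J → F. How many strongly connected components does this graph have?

{C, D, F, G, H, J} are all mutually reachable — one SCC of size 6.
{B, I} are all mutually reachable — one SCC of size 2.
{A, E} are all mutually reachable — one SCC of size 2.
That gives 3 strongly connected components.

3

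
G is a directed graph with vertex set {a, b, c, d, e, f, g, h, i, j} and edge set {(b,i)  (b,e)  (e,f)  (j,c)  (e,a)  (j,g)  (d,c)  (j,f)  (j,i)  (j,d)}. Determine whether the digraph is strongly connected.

No

There is no directed path from b to j, so the graph is not strongly connected.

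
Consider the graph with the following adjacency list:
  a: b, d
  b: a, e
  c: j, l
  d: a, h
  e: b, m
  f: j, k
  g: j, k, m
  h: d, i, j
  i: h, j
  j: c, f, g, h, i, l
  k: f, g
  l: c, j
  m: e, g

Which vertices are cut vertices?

j

Removing j increases the component count from 1 to 2, so j is a cut vertex.
By contrast removing a leaves 1 component; it is not a cut vertex. No other vertex is a cut vertex either.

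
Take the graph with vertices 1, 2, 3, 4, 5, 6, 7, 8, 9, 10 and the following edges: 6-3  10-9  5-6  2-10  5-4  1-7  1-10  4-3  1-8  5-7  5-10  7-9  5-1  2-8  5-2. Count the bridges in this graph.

0

The edges on the cycle 5-4-3-6-5 are not bridges since each lies on that cycle.
Every edge lies on some cycle, so there are no bridges.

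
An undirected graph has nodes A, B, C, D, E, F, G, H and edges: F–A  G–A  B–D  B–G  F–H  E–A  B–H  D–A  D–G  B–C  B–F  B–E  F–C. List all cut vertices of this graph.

none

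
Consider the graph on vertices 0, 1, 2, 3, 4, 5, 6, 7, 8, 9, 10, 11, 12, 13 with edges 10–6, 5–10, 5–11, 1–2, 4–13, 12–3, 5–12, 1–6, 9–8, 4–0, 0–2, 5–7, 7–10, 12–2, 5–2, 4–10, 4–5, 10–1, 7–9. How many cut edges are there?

5

The edges on the cycle 4-5-7-10-4 are not bridges since each lies on that cycle.
But removing 8–9 disconnects 8 from 9; removing 5–11 disconnects 5 from 11; removing 4–13 disconnects 4 from 13; removing 7–9 disconnects 7 from 9 — these are bridges.
In total 5 edges are bridges.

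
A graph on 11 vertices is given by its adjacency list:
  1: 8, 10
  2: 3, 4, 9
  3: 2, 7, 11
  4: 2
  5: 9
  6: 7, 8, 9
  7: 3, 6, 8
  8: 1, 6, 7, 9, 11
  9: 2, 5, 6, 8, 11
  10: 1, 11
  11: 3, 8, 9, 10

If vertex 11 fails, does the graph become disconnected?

Deleting 11 leaves 1 component (was 1) (its neighbors 3, 8, 9, 10 remain connected to each other), so 11 is not a cut vertex.

No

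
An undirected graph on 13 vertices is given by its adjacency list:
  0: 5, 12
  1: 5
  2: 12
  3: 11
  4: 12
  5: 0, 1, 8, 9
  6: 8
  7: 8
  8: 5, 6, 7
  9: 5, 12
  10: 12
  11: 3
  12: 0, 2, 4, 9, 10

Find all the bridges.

1-5, 10-12, 11-3, 12-2, 12-4, 5-8, 6-8, 7-8

The edges on the cycle 0-5-9-12-0 are not bridges since each lies on that cycle.
But removing 12-10 disconnects 12 from 10; removing 5-1 disconnects 5 from 1; removing 3-11 disconnects 3 from 11; removing 12-4 disconnects 12 from 4 — these are bridges.
In total 8 edges are bridges.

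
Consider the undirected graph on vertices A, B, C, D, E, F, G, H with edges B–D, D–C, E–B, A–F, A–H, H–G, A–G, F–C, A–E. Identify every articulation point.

A

Removing A increases the component count from 1 to 2, so A is a cut vertex.
By contrast removing B leaves 1 component; it is not a cut vertex. No other vertex is a cut vertex either.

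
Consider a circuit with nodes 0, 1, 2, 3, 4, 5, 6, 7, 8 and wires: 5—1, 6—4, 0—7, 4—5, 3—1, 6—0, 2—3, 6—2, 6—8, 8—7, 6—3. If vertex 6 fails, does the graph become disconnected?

Yes

Deleting 6 raises the number of components from 1 to 2, so 6 is a cut vertex.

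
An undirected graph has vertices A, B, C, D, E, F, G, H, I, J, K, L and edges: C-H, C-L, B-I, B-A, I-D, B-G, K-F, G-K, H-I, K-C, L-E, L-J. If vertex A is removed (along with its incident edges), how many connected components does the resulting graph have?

With A gone, the remaining components are: {B, C, D, E, F, G, H, I, J, K, L}.
That is 1 component.

1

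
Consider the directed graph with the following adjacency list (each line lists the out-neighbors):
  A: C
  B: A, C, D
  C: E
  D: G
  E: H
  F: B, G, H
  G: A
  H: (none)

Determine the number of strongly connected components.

8

{A} is an SCC by itself.
{H} is an SCC by itself.
{B} is an SCC by itself.
{E} is an SCC by itself.
{F} is an SCC by itself.
(and 3 more singleton SCCs)
That gives 8 strongly connected components.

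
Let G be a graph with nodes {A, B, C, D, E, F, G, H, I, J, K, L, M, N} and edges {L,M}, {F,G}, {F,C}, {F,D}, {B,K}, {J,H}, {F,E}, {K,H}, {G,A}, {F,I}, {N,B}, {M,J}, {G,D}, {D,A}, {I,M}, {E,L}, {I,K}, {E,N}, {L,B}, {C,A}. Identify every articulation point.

F

Removing F increases the component count from 1 to 2, so F is a cut vertex.
By contrast removing D leaves 1 component; it is not a cut vertex. No other vertex is a cut vertex either.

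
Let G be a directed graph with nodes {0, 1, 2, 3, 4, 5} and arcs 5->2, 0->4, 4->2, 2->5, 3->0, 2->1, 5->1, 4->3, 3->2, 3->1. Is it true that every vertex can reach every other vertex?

There is no directed path from 2 to 3, so the graph is not strongly connected.

No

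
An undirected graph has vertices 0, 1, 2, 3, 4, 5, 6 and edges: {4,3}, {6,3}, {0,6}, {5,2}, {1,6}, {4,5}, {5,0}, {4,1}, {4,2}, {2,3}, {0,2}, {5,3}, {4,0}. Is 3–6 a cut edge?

After removing 3–6, the path 3-4-1-6 still connects them, so the edge is not a bridge.

No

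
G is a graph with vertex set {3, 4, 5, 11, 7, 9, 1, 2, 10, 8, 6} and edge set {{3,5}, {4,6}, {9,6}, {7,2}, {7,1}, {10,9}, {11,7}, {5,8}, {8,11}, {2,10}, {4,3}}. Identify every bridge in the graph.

1-7

The edges on the cycle 4-3-5-8-11-7-2-10-9-6-4 are not bridges since each lies on that cycle.
But removing 1—7 disconnects 1 from 7 — this is a bridge.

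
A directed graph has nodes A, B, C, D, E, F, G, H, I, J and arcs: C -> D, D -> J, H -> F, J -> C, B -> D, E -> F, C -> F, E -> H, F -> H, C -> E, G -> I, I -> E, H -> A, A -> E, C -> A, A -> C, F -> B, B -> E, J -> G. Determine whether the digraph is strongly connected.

Yes

From B we can reach every vertex (A, B, C, D, E, F, G, H, I, J), and every vertex can reach B (A, B, C, D, E, F, G, H, I, J). So the whole graph is one strongly connected component.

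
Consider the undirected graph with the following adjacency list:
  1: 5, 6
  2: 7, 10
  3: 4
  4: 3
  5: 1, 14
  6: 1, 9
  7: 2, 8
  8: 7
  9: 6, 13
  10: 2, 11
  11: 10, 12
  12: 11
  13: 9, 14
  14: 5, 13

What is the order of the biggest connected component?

6

Starting from 3 we can reach 3, 4. That is one component of size 2.
Starting from 2 we can reach 2, 7, 8, 10, 11, 12. That is one component of size 6.
Starting from 1 we can reach 1, 5, 6, 9, 13, 14. That is one component of size 6.
The largest has 6 vertices.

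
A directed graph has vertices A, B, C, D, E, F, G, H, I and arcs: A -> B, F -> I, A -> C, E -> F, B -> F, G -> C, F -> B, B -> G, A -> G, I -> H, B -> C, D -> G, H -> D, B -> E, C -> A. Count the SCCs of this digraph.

1

{A, B, C, D, E, F, G, H, I} are all mutually reachable — one SCC of size 9.
That gives 1 strongly connected component.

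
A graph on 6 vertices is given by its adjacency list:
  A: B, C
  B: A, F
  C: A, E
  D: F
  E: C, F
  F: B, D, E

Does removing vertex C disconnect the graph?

No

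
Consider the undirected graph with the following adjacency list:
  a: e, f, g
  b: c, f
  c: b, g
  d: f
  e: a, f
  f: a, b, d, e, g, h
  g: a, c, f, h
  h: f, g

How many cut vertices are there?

1

Removing f increases the component count from 1 to 2, so f is a cut vertex.
By contrast removing h leaves 1 component; it is not a cut vertex. No other vertex is a cut vertex either.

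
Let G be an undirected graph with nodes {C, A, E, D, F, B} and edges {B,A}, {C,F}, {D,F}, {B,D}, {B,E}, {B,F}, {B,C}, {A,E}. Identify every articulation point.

Removing B increases the component count from 1 to 2, so B is a cut vertex.
By contrast removing C leaves 1 component; it is not a cut vertex. No other vertex is a cut vertex either.

B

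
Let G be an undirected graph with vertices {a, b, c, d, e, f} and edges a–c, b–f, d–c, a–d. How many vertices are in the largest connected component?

3

e is isolated — a component by itself.
Starting from b we can reach b, f. That is one component of size 2.
Starting from a we can reach a, c, d. That is one component of size 3.
The largest has 3 vertices.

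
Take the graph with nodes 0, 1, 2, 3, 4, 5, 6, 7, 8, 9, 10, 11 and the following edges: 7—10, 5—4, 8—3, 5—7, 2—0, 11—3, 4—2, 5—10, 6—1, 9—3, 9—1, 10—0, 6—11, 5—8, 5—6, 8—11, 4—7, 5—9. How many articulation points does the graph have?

1

Removing 5 increases the component count from 1 to 2, so 5 is a cut vertex.
By contrast removing 9 leaves 1 component; it is not a cut vertex. No other vertex is a cut vertex either.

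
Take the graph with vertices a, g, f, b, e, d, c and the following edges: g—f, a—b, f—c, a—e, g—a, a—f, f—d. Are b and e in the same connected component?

Yes

From b we can reach a, b, c, d, e, f, g, which includes e.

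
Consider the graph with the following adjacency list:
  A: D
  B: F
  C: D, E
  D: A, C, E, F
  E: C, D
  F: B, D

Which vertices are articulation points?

D, F

Removing D increases the component count from 1 to 3, so D is a cut vertex.
Removing F increases the component count from 1 to 2, so F is a cut vertex.
By contrast removing C leaves 1 component; it is not a cut vertex. No other vertex is a cut vertex either.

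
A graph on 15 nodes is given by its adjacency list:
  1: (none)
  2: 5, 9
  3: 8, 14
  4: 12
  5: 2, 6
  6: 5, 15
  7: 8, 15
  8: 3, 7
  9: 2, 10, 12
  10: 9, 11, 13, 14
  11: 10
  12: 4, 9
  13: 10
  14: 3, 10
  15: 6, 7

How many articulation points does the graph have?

3

Removing 9 increases the component count from 2 to 3, so 9 is a cut vertex.
Removing 10 increases the component count from 2 to 4, so 10 is a cut vertex.
Removing 12 increases the component count from 2 to 3, so 12 is a cut vertex.
By contrast removing 4 leaves 2 components; it is not a cut vertex. No other vertex is a cut vertex either.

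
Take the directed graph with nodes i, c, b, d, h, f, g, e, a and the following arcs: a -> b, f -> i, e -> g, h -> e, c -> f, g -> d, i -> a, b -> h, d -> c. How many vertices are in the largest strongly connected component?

9

{a, b, c, d, e, f, g, h, i} are all mutually reachable — one SCC of size 9.
The largest has 9 vertices.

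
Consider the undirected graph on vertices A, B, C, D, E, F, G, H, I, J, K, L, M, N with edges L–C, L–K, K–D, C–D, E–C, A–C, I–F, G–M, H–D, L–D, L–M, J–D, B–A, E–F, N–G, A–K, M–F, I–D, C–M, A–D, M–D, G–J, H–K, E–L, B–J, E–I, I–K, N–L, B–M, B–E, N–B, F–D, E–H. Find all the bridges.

The edges on the cycle E-L-K-I-E are not bridges since each lies on that cycle.
Every edge lies on some cycle, so there are no bridges.

none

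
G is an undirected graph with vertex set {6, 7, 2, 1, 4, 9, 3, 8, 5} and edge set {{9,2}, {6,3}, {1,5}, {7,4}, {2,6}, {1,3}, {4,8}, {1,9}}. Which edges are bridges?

1-5, 4-7, 4-8

The edges on the cycle 1-9-2-6-3-1 are not bridges since each lies on that cycle.
But removing 7 - 4 disconnects 7 from 4; removing 8 - 4 disconnects 8 from 4; removing 1 - 5 disconnects 1 from 5 — these are bridges.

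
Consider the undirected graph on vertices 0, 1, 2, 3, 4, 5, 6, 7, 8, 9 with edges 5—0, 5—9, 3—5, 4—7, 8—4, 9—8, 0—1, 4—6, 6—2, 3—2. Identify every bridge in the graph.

0-1, 0-5, 4-7

The edges on the cycle 3-5-9-8-4-6-2-3 are not bridges since each lies on that cycle.
But removing 5—0 disconnects 5 from 0; removing 7—4 disconnects 7 from 4; removing 1—0 disconnects 1 from 0 — these are bridges.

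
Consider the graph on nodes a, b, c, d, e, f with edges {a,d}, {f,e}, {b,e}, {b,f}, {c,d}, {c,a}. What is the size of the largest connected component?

3

Starting from b we can reach b, e, f. That is one component of size 3.
Starting from a we can reach a, c, d. That is one component of size 3.
The largest has 3 vertices.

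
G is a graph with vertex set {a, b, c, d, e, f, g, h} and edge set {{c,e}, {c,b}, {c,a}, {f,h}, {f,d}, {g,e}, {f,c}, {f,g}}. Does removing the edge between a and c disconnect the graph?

Yes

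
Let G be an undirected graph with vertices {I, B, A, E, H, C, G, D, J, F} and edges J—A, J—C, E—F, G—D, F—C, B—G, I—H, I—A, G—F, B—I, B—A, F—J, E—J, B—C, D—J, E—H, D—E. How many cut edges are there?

0

The edges on the cycle B-I-H-E-D-G-B are not bridges since each lies on that cycle.
Every edge lies on some cycle, so there are no bridges.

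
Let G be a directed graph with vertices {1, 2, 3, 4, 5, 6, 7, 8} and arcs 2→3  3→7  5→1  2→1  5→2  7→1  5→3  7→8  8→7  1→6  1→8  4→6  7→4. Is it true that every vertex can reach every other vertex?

There is no directed path from 7 to 2, so the graph is not strongly connected.

No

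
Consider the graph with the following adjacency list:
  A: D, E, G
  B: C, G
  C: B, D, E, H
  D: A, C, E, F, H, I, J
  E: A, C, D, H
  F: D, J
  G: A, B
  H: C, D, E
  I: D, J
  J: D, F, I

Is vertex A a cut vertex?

No

Deleting A leaves 1 component (was 1) (its neighbors D, E, G remain connected to each other), so A is not a cut vertex.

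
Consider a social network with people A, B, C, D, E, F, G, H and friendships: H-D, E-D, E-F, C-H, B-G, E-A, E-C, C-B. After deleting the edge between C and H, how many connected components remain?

1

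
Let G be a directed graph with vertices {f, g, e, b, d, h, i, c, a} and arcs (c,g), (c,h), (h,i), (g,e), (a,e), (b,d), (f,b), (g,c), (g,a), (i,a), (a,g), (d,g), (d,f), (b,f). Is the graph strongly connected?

No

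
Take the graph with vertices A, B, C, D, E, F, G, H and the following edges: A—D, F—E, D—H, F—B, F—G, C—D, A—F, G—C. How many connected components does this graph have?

Starting from A we can reach A, B, C, D, E, F, G, H. That is one component of size 8.
Total: 1 component.

1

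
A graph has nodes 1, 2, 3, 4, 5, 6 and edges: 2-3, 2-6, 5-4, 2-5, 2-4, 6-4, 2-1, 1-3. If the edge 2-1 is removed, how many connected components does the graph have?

2 and 1 are still connected via 2-3-1, so the component count stays at 1.

1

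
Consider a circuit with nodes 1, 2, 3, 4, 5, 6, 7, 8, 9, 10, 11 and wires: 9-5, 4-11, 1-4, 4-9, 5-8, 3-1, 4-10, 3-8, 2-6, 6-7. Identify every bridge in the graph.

The edges on the cycle 3-1-4-9-5-8-3 are not bridges since each lies on that cycle.
But removing 2-6 disconnects 2 from 6; removing 4-10 disconnects 4 from 10; removing 6-7 disconnects 6 from 7; removing 4-11 disconnects 4 from 11 — these are bridges.

10-4, 11-4, 2-6, 6-7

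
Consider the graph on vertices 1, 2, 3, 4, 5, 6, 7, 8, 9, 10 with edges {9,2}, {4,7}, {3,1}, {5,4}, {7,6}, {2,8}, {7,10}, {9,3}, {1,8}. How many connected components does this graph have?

2

Starting from 4 we can reach 4, 5, 6, 7, 10. That is one component of size 5.
Starting from 1 we can reach 1, 2, 3, 8, 9. That is one component of size 5.
Total: 2 components.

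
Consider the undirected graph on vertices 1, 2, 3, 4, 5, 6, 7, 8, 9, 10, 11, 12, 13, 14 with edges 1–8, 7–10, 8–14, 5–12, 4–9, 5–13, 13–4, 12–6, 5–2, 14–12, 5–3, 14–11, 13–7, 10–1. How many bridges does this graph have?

6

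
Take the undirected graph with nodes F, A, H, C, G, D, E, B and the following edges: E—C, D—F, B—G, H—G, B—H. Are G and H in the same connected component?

From G we can reach B, G, H, which includes H.

Yes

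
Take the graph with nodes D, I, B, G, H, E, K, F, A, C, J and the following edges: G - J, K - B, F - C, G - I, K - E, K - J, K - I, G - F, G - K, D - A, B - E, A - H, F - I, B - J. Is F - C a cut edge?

Yes

Removing F - C leaves no path between F and C: the component count goes from 2 to 3. So it is a bridge.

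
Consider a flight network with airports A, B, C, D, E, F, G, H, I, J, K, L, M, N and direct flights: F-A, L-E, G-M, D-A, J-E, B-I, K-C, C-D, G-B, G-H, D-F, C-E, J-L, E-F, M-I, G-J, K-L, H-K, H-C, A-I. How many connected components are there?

2

N is isolated — a component by itself.
Starting from A we can reach A, B, C, D, E, F, G, H, I, J, K, L, M. That is one component of size 13.
Total: 2 components.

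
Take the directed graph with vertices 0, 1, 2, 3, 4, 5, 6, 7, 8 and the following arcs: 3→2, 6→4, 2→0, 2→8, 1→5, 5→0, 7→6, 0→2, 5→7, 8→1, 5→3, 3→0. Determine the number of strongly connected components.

4

{0, 1, 2, 3, 5, 8} are all mutually reachable — one SCC of size 6.
{6} is an SCC by itself.
{4} is an SCC by itself.
{7} is an SCC by itself.
That gives 4 strongly connected components.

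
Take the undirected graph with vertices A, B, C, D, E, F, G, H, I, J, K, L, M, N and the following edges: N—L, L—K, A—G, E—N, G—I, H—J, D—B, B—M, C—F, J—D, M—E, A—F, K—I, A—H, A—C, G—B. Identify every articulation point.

Removing A increases the component count from 1 to 2, so A is a cut vertex.
By contrast removing C leaves 1 component; it is not a cut vertex. No other vertex is a cut vertex either.

A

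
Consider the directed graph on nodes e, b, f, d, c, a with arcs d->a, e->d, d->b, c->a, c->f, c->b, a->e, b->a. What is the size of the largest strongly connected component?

{a, b, d, e} are all mutually reachable — one SCC of size 4.
{f} is an SCC by itself.
{c} is an SCC by itself.
The largest has 4 vertices.

4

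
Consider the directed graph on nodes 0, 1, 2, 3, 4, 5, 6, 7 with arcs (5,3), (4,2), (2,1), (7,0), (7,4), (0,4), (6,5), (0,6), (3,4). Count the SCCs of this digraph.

8

{2} is an SCC by itself.
{0} is an SCC by itself.
{1} is an SCC by itself.
{7} is an SCC by itself.
{6} is an SCC by itself.
(and 3 more singleton SCCs)
That gives 8 strongly connected components.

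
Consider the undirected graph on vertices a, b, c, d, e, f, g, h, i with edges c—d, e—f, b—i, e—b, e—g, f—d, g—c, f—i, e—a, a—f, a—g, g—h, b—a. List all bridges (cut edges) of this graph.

The edges on the cycle e-b-a-f-e are not bridges since each lies on that cycle.
But removing h—g disconnects h from g — this is a bridge.

g-h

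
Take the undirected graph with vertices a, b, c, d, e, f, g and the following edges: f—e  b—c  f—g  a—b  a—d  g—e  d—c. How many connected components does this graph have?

2

Starting from e we can reach e, f, g. That is one component of size 3.
Starting from a we can reach a, b, c, d. That is one component of size 4.
Total: 2 components.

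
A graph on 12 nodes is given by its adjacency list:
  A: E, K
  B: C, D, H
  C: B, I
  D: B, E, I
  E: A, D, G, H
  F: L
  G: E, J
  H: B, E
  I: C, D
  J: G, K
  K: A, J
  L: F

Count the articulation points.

1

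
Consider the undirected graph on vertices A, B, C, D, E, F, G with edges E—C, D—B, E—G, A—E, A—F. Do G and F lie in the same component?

Yes

From G we can reach A, C, E, F, G, which includes F.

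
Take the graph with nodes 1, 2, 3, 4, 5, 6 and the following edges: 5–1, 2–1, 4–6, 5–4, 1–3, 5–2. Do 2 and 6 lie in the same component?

Yes

From 2 we can reach 1, 2, 3, 4, 5, 6, which includes 6.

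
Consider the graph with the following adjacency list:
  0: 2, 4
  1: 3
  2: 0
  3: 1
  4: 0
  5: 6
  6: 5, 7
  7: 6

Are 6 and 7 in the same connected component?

Yes

From 6 we can reach 5, 6, 7, which includes 7.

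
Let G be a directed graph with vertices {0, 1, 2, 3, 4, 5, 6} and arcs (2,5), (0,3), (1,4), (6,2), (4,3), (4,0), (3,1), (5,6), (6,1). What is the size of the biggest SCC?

4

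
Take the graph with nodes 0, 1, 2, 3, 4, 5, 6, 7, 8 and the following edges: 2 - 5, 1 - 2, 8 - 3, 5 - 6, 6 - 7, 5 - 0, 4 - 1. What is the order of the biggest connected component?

7

Starting from 3 we can reach 3, 8. That is one component of size 2.
Starting from 0 we can reach 0, 1, 2, 4, 5, 6, 7. That is one component of size 7.
The largest has 7 vertices.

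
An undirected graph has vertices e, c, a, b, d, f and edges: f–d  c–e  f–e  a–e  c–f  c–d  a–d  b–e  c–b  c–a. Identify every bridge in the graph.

The edges on the cycle c-b-e-f-c are not bridges since each lies on that cycle.
Every edge lies on some cycle, so there are no bridges.

none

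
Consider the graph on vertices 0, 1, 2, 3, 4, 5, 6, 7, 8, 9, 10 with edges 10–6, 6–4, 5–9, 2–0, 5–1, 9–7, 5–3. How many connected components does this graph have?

4

8 is isolated — a component by itself.
Starting from 0 we can reach 0, 2. That is one component of size 2.
Starting from 4 we can reach 4, 6, 10. That is one component of size 3.
Starting from 1 we can reach 1, 3, 5, 7, 9. That is one component of size 5.
Total: 4 components.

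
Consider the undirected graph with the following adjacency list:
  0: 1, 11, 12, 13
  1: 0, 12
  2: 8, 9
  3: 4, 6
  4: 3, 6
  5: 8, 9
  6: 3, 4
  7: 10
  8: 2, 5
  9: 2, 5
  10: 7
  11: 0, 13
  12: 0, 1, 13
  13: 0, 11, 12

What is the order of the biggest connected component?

5

Starting from 7 we can reach 7, 10. That is one component of size 2.
Starting from 3 we can reach 3, 4, 6. That is one component of size 3.
Starting from 2 we can reach 2, 5, 8, 9. That is one component of size 4.
Starting from 0 we can reach 0, 1, 11, 12, 13. That is one component of size 5.
The largest has 5 vertices.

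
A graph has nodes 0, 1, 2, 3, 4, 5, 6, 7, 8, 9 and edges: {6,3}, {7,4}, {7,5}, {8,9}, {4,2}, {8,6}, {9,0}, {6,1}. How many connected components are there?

2

Starting from 2 we can reach 2, 4, 5, 7. That is one component of size 4.
Starting from 0 we can reach 0, 1, 3, 6, 8, 9. That is one component of size 6.
Total: 2 components.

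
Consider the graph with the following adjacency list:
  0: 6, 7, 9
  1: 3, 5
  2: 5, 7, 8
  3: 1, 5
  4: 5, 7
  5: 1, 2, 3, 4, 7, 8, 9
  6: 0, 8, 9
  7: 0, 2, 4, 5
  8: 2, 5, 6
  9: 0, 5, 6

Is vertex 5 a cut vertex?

Yes

Deleting 5 raises the number of components from 1 to 2, so 5 is a cut vertex.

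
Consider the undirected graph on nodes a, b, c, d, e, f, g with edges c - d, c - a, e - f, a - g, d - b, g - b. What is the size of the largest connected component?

5

Starting from e we can reach e, f. That is one component of size 2.
Starting from a we can reach a, b, c, d, g. That is one component of size 5.
The largest has 5 vertices.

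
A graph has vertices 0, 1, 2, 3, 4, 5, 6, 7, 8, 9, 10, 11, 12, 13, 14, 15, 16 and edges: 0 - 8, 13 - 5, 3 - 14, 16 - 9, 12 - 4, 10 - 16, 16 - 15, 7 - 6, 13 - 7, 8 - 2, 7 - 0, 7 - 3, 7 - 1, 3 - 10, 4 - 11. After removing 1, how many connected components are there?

With 1 gone, the remaining components are: {4, 11, 12}; {0, 2, 3, 5, 6, 7, 8, 9, 10, 13, 14, 15, 16}.
That is 2 components.

2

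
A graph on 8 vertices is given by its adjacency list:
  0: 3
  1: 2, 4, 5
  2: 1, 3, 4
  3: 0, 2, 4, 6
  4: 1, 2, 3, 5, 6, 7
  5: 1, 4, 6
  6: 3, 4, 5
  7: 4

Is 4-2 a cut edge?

After removing 4-2, the path 4-3-2 still connects them, so the edge is not a bridge.

No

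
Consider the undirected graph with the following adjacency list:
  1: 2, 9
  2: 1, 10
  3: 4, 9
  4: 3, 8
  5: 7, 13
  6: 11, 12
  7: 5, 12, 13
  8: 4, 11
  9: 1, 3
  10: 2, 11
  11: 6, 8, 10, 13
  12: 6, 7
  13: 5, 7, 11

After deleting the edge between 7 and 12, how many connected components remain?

1

7 and 12 are still connected via 7-13-11-6-12, so the component count stays at 1.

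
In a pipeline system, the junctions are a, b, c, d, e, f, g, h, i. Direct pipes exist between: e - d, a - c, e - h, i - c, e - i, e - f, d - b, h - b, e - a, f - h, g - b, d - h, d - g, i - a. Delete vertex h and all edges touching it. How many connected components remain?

1

With h gone, the remaining components are: {a, b, c, d, e, f, g, i}.
That is 1 component.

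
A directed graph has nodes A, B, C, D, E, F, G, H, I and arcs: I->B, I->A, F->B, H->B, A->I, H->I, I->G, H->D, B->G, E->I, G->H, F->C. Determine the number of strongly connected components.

5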